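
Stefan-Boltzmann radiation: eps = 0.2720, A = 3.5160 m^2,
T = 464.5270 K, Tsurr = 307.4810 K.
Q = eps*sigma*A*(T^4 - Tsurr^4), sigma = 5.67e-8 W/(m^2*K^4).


T^4 = 4.6563e+10
Tsurr^4 = 8.9387e+09
Q = 0.2720 * 5.67e-8 * 3.5160 * 3.7625e+10 = 2040.2018 W

2040.2018 W


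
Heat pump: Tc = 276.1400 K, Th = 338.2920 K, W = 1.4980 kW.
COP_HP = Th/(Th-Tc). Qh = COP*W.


COP = 338.2920 / 62.1520 = 5.4430
Qh = 5.4430 * 1.4980 = 8.1536 kW

COP = 5.4430, Qh = 8.1536 kW


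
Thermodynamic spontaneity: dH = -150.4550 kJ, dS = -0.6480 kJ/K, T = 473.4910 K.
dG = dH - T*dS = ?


T*dS = 473.4910 * -0.6480 = -306.8222 kJ
dG = -150.4550 + 306.8222 = 156.3672 kJ (non-spontaneous)

dG = 156.3672 kJ, non-spontaneous


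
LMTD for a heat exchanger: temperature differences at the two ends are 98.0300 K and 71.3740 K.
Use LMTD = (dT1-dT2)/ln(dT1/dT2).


dT1/dT2 = 1.3735
ln(dT1/dT2) = 0.3173
LMTD = 26.6560 / 0.3173 = 83.9983 K

83.9983 K


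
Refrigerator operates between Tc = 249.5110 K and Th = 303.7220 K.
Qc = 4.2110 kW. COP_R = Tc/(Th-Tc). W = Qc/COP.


COP = 249.5110 / 54.2110 = 4.6026
W = 4.2110 / 4.6026 = 0.9149 kW

COP = 4.6026, W = 0.9149 kW


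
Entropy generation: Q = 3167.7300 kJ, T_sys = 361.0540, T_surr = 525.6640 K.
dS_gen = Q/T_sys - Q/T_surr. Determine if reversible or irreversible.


dS_sys = 3167.7300/361.0540 = 8.7736 kJ/K
dS_surr = -3167.7300/525.6640 = -6.0261 kJ/K
dS_gen = 8.7736 - 6.0261 = 2.7474 kJ/K (irreversible)

dS_gen = 2.7474 kJ/K, irreversible


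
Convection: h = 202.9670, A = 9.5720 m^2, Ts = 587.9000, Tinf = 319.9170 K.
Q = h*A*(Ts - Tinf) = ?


dT = 267.9830 K
Q = 202.9670 * 9.5720 * 267.9830 = 520637.4056 W

520637.4056 W


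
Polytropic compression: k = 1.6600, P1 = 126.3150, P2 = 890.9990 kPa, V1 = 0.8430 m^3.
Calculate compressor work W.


(k-1)/k = 0.3976
(P2/P1)^exp = 2.1743
W = 2.5152 * 126.3150 * 0.8430 * (2.1743 - 1) = 314.5105 kJ

314.5105 kJ


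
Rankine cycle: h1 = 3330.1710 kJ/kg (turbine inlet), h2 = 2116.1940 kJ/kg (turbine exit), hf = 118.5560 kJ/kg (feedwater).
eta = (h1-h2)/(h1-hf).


W = 1213.9770 kJ/kg
Q_in = 3211.6150 kJ/kg
eta = 0.3780 = 37.7996%

eta = 37.7996%


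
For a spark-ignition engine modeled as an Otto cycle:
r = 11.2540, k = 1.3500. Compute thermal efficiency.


r^(k-1) = 2.3332
eta = 1 - 1/2.3332 = 0.5714 = 57.1409%

57.1409%


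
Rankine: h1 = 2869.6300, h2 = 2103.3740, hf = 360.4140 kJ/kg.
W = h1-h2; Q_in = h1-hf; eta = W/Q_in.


W = 766.2560 kJ/kg
Q_in = 2509.2160 kJ/kg
eta = 0.3054 = 30.5377%

eta = 30.5377%


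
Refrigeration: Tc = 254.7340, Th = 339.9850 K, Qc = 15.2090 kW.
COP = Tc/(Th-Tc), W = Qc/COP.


COP = 254.7340 / 85.2510 = 2.9880
W = 15.2090 / 2.9880 = 5.0899 kW

COP = 2.9880, W = 5.0899 kW


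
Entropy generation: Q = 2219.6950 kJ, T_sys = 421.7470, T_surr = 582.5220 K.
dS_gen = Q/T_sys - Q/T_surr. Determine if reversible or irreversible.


dS_sys = 2219.6950/421.7470 = 5.2631 kJ/K
dS_surr = -2219.6950/582.5220 = -3.8105 kJ/K
dS_gen = 5.2631 - 3.8105 = 1.4526 kJ/K (irreversible)

dS_gen = 1.4526 kJ/K, irreversible


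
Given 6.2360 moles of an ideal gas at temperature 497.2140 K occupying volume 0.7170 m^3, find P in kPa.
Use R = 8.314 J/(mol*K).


P = nRT/V = 6.2360 * 8.314 * 497.2140 / 0.7170
= 25778.6088 / 0.7170 = 35953.4292 Pa = 35.9534 kPa

35.9534 kPa


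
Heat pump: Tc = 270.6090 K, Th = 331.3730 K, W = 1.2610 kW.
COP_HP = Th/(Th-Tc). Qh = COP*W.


COP = 331.3730 / 60.7640 = 5.4534
Qh = 5.4534 * 1.2610 = 6.8768 kW

COP = 5.4534, Qh = 6.8768 kW


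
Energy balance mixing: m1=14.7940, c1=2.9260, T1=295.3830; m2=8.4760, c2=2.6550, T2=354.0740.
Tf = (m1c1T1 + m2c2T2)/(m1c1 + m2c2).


num = 20754.3194
den = 65.7910
Tf = 315.4582 K

315.4582 K


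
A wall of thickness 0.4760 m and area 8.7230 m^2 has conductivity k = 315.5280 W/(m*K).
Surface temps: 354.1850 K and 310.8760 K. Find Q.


dT = 43.3090 K
Q = 315.5280 * 8.7230 * 43.3090 / 0.4760 = 250423.4420 W

250423.4420 W


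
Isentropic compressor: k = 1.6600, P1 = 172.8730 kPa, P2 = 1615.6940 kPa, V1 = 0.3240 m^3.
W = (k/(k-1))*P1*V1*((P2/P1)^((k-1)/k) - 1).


(k-1)/k = 0.3976
(P2/P1)^exp = 2.4317
W = 2.5152 * 172.8730 * 0.3240 * (2.4317 - 1) = 201.6949 kJ

201.6949 kJ


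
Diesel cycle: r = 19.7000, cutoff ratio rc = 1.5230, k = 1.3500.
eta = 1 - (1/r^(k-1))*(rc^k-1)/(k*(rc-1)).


r^(k-1) = 2.8383
rc^k = 1.7646
eta = 0.6185 = 61.8467%

61.8467%


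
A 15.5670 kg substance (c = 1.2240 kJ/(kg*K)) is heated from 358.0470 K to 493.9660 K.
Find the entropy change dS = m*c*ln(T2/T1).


T2/T1 = 1.3796
ln(T2/T1) = 0.3218
dS = 15.5670 * 1.2240 * 0.3218 = 6.1316 kJ/K

6.1316 kJ/K


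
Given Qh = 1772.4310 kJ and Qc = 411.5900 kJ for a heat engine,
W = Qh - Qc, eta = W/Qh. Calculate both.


W = 1772.4310 - 411.5900 = 1360.8410 kJ
eta = 1360.8410 / 1772.4310 = 0.7678 = 76.7782%

W = 1360.8410 kJ, eta = 76.7782%


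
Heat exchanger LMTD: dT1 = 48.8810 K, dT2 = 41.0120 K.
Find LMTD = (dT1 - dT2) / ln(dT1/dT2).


dT1/dT2 = 1.1919
ln(dT1/dT2) = 0.1755
LMTD = 7.8690 / 0.1755 = 44.8315 K

44.8315 K


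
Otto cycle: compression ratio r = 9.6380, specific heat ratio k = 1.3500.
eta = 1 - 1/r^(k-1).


r^(k-1) = 2.2100
eta = 1 - 1/2.2100 = 0.5475 = 54.7515%

54.7515%


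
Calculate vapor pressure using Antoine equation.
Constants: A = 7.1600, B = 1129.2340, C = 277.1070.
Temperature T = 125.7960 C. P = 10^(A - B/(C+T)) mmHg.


C+T = 402.9030
B/(C+T) = 2.8027
log10(P) = 7.1600 - 2.8027 = 4.3573
P = 10^4.3573 = 22764.3846 mmHg

22764.3846 mmHg


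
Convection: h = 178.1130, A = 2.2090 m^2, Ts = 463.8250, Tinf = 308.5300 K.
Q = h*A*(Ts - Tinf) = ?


dT = 155.2950 K
Q = 178.1130 * 2.2090 * 155.2950 = 61101.0689 W

61101.0689 W


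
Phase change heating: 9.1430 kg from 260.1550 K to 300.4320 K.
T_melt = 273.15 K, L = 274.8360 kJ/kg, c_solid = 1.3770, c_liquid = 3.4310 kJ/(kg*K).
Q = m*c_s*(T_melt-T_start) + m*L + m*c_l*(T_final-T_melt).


Q1 (sensible, solid) = 9.1430 * 1.3770 * 12.9950 = 163.6059 kJ
Q2 (latent) = 9.1430 * 274.8360 = 2512.8255 kJ
Q3 (sensible, liquid) = 9.1430 * 3.4310 * 27.2820 = 855.8263 kJ
Q_total = 3532.2578 kJ

3532.2578 kJ


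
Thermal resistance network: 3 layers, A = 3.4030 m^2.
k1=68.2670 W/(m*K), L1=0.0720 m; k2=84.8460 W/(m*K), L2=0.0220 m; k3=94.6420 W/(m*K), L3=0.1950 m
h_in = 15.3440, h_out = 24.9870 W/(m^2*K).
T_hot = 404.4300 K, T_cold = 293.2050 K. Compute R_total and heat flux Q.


R_conv_in = 1/(15.3440*3.4030) = 0.0192
R_1 = 0.0720/(68.2670*3.4030) = 0.0003
R_2 = 0.0220/(84.8460*3.4030) = 7.6196e-05
R_3 = 0.1950/(94.6420*3.4030) = 0.0006
R_conv_out = 1/(24.9870*3.4030) = 0.0118
R_total = 0.0319 K/W
Q = 111.2250 / 0.0319 = 3486.3066 W

R_total = 0.0319 K/W, Q = 3486.3066 W


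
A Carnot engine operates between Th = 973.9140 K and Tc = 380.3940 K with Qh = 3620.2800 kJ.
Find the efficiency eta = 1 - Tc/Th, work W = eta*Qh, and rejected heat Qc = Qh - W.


eta = 1 - 380.3940/973.9140 = 0.6094
W = 0.6094 * 3620.2800 = 2206.2611 kJ
Qc = 3620.2800 - 2206.2611 = 1414.0189 kJ

eta = 60.9417%, W = 2206.2611 kJ, Qc = 1414.0189 kJ


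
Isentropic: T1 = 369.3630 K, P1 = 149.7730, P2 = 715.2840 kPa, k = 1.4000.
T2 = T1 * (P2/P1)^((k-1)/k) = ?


(k-1)/k = 0.2857
(P2/P1)^exp = 1.5632
T2 = 369.3630 * 1.5632 = 577.3860 K

577.3860 K


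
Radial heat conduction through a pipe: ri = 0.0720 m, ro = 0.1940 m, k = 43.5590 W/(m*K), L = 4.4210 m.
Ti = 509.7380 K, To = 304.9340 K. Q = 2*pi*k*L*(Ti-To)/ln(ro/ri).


dT = 204.8040 K
ln(ro/ri) = 0.9912
Q = 2*pi*43.5590*4.4210*204.8040 / 0.9912 = 250010.8825 W

250010.8825 W


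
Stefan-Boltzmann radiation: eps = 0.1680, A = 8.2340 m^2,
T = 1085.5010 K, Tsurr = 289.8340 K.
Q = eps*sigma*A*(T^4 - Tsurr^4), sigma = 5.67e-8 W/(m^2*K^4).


T^4 = 1.3884e+12
Tsurr^4 = 7.0566e+09
Q = 0.1680 * 5.67e-8 * 8.2340 * 1.3814e+12 = 108345.5777 W

108345.5777 W


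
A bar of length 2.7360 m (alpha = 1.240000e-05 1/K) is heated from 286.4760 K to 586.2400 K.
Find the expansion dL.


dT = 299.7640 K
dL = 1.240000e-05 * 2.7360 * 299.7640 = 0.010170 m
L_final = 2.746170 m

dL = 0.010170 m


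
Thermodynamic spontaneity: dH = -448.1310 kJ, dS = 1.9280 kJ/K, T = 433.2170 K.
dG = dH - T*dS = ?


T*dS = 433.2170 * 1.9280 = 835.2424 kJ
dG = -448.1310 - 835.2424 = -1283.3734 kJ (spontaneous)

dG = -1283.3734 kJ, spontaneous


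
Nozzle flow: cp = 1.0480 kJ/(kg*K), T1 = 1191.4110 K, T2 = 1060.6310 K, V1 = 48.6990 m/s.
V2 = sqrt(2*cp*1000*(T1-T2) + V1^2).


dT = 130.7800 K
2*cp*1000*dT = 274114.8800
V1^2 = 2371.5926
V2 = sqrt(276486.4726) = 525.8198 m/s

525.8198 m/s


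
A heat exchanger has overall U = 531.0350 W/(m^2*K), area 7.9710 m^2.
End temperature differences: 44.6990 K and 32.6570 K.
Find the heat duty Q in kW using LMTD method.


LMTD = 38.3635 K
Q = 531.0350 * 7.9710 * 38.3635 = 162388.1993 W = 162.3882 kW

162.3882 kW


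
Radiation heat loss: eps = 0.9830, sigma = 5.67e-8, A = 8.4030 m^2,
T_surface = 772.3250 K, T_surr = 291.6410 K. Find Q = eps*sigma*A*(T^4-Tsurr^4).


T^4 = 3.5580e+11
Tsurr^4 = 7.2343e+09
Q = 0.9830 * 5.67e-8 * 8.4030 * 3.4856e+11 = 163248.7813 W

163248.7813 W


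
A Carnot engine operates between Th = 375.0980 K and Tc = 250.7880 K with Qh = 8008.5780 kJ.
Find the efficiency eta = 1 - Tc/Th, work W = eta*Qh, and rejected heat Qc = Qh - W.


eta = 1 - 250.7880/375.0980 = 0.3314
W = 0.3314 * 8008.5780 = 2654.0966 kJ
Qc = 8008.5780 - 2654.0966 = 5354.4814 kJ

eta = 33.1407%, W = 2654.0966 kJ, Qc = 5354.4814 kJ


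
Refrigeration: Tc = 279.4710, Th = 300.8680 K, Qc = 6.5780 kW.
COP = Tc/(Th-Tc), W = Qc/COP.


COP = 279.4710 / 21.3970 = 13.0612
W = 6.5780 / 13.0612 = 0.5036 kW

COP = 13.0612, W = 0.5036 kW


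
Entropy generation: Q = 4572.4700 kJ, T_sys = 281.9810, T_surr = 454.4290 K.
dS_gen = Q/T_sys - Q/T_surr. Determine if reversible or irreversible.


dS_sys = 4572.4700/281.9810 = 16.2155 kJ/K
dS_surr = -4572.4700/454.4290 = -10.0620 kJ/K
dS_gen = 16.2155 - 10.0620 = 6.1535 kJ/K (irreversible)

dS_gen = 6.1535 kJ/K, irreversible


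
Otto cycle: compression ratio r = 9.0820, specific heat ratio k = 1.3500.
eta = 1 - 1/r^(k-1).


r^(k-1) = 2.1645
eta = 1 - 1/2.1645 = 0.5380 = 53.8006%

53.8006%


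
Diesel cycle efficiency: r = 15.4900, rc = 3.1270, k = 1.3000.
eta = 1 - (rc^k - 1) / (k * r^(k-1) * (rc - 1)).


r^(k-1) = 2.2752
rc^k = 4.4022
eta = 0.4592 = 45.9210%

45.9210%


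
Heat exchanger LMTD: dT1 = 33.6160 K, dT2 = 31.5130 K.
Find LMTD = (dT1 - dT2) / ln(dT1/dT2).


dT1/dT2 = 1.0667
ln(dT1/dT2) = 0.0646
LMTD = 2.1030 / 0.0646 = 32.5532 K

32.5532 K


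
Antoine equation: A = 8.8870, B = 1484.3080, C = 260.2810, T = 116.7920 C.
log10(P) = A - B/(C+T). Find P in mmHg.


C+T = 377.0730
B/(C+T) = 3.9364
log10(P) = 8.8870 - 3.9364 = 4.9506
P = 10^4.9506 = 89249.4854 mmHg

89249.4854 mmHg


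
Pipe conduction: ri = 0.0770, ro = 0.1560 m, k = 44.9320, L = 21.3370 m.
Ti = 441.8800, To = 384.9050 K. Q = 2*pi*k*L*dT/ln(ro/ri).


dT = 56.9750 K
ln(ro/ri) = 0.7061
Q = 2*pi*44.9320*21.3370*56.9750 / 0.7061 = 486090.9015 W

486090.9015 W


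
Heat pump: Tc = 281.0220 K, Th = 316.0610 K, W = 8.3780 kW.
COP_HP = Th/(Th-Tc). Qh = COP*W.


COP = 316.0610 / 35.0390 = 9.0203
Qh = 9.0203 * 8.3780 = 75.5718 kW

COP = 9.0203, Qh = 75.5718 kW


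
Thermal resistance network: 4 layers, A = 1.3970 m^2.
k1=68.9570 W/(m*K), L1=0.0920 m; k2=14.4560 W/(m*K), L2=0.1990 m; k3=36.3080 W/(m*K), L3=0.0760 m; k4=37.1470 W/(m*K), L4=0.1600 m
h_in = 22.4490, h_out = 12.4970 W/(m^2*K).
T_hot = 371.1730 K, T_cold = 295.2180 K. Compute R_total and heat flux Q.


R_conv_in = 1/(22.4490*1.3970) = 0.0319
R_1 = 0.0920/(68.9570*1.3970) = 0.0010
R_2 = 0.1990/(14.4560*1.3970) = 0.0099
R_3 = 0.0760/(36.3080*1.3970) = 0.0015
R_4 = 0.1600/(37.1470*1.3970) = 0.0031
R_conv_out = 1/(12.4970*1.3970) = 0.0573
R_total = 0.1046 K/W
Q = 75.9550 / 0.1046 = 726.4509 W

R_total = 0.1046 K/W, Q = 726.4509 W


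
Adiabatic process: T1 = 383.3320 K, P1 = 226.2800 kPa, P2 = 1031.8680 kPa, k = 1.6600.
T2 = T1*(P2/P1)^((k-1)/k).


(k-1)/k = 0.3976
(P2/P1)^exp = 1.8281
T2 = 383.3320 * 1.8281 = 700.7746 K

700.7746 K


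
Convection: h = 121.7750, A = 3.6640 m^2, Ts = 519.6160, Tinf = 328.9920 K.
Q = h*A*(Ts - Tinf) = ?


dT = 190.6240 K
Q = 121.7750 * 3.6640 * 190.6240 = 85053.3026 W

85053.3026 W


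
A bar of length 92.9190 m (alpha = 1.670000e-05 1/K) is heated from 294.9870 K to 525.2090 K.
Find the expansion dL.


dT = 230.2220 K
dL = 1.670000e-05 * 92.9190 * 230.2220 = 0.357246 m
L_final = 93.276246 m

dL = 0.357246 m


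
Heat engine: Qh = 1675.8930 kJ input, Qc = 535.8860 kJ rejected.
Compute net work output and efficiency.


W = 1675.8930 - 535.8860 = 1140.0070 kJ
eta = 1140.0070 / 1675.8930 = 0.6802 = 68.0239%

W = 1140.0070 kJ, eta = 68.0239%


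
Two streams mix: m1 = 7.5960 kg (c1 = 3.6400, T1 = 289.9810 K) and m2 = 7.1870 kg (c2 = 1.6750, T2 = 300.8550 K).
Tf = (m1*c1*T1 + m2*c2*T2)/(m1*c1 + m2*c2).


num = 11639.5724
den = 39.6877
Tf = 293.2793 K

293.2793 K


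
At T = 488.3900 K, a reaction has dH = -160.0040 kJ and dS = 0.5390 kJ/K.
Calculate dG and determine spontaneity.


T*dS = 488.3900 * 0.5390 = 263.2422 kJ
dG = -160.0040 - 263.2422 = -423.2462 kJ (spontaneous)

dG = -423.2462 kJ, spontaneous


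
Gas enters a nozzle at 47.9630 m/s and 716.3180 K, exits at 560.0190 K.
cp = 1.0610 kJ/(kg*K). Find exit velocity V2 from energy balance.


dT = 156.2990 K
2*cp*1000*dT = 331666.4780
V1^2 = 2300.4494
V2 = sqrt(333966.9274) = 577.8987 m/s

577.8987 m/s


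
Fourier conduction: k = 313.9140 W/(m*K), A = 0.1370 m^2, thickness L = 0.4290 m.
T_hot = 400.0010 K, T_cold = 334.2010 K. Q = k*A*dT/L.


dT = 65.8000 K
Q = 313.9140 * 0.1370 * 65.8000 / 0.4290 = 6596.2917 W

6596.2917 W


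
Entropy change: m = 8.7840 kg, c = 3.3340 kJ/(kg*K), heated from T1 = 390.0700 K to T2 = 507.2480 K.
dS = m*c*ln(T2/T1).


T2/T1 = 1.3004
ln(T2/T1) = 0.2627
dS = 8.7840 * 3.3340 * 0.2627 = 7.6926 kJ/K

7.6926 kJ/K


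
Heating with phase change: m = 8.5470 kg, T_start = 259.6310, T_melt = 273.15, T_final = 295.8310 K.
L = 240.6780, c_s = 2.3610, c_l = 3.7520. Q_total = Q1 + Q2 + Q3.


Q1 (sensible, solid) = 8.5470 * 2.3610 * 13.5190 = 272.8062 kJ
Q2 (latent) = 8.5470 * 240.6780 = 2057.0749 kJ
Q3 (sensible, liquid) = 8.5470 * 3.7520 * 22.6810 = 727.3421 kJ
Q_total = 3057.2232 kJ

3057.2232 kJ


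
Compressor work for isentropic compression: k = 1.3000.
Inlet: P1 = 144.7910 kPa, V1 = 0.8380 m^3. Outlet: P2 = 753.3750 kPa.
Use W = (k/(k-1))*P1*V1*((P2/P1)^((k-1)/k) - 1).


(k-1)/k = 0.2308
(P2/P1)^exp = 1.4632
W = 4.3333 * 144.7910 * 0.8380 * (1.4632 - 1) = 243.5244 kJ

243.5244 kJ


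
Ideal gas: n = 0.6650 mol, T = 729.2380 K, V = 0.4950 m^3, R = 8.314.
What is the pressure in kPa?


P = nRT/V = 0.6650 * 8.314 * 729.2380 / 0.4950
= 4031.8183 / 0.4950 = 8145.0876 Pa = 8.1451 kPa

8.1451 kPa


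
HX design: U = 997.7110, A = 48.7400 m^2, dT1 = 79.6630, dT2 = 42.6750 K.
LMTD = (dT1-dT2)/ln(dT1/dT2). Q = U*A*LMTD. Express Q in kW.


LMTD = 59.2574 K
Q = 997.7110 * 48.7400 * 59.2574 = 2881595.1069 W = 2881.5951 kW

2881.5951 kW


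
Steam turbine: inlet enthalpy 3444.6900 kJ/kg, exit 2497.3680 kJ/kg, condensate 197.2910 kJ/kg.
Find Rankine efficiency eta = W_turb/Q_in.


W = 947.3220 kJ/kg
Q_in = 3247.3990 kJ/kg
eta = 0.2917 = 29.1717%

eta = 29.1717%


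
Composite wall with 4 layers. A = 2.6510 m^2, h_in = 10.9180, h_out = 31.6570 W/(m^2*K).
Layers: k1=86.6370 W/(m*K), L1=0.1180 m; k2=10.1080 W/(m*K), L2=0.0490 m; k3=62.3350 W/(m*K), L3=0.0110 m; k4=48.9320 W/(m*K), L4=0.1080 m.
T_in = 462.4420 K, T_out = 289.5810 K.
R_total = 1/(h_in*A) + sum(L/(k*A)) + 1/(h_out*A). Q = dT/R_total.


R_conv_in = 1/(10.9180*2.6510) = 0.0345
R_1 = 0.1180/(86.6370*2.6510) = 0.0005
R_2 = 0.0490/(10.1080*2.6510) = 0.0018
R_3 = 0.0110/(62.3350*2.6510) = 6.6566e-05
R_4 = 0.1080/(48.9320*2.6510) = 0.0008
R_conv_out = 1/(31.6570*2.6510) = 0.0119
R_total = 0.0497 K/W
Q = 172.8610 / 0.0497 = 3477.5866 W

R_total = 0.0497 K/W, Q = 3477.5866 W


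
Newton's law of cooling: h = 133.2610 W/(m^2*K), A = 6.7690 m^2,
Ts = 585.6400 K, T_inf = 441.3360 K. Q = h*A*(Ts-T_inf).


dT = 144.3040 K
Q = 133.2610 * 6.7690 * 144.3040 = 130168.5154 W

130168.5154 W


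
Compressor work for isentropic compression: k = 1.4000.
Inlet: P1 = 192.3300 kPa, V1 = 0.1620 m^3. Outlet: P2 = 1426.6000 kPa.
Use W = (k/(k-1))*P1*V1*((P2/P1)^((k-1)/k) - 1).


(k-1)/k = 0.2857
(P2/P1)^exp = 1.7727
W = 3.5000 * 192.3300 * 0.1620 * (1.7727 - 1) = 84.2678 kJ

84.2678 kJ


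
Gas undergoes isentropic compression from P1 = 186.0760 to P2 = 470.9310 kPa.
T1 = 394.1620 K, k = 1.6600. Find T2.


(k-1)/k = 0.3976
(P2/P1)^exp = 1.4466
T2 = 394.1620 * 1.4466 = 570.1771 K

570.1771 K


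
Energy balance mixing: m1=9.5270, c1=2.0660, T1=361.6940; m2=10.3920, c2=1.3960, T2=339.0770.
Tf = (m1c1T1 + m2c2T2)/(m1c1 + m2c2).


num = 12038.2129
den = 34.1900
Tf = 352.0973 K

352.0973 K


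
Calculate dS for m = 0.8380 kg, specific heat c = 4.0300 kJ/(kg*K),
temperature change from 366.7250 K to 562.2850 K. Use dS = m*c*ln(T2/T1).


T2/T1 = 1.5333
ln(T2/T1) = 0.4274
dS = 0.8380 * 4.0300 * 0.4274 = 1.4434 kJ/K

1.4434 kJ/K


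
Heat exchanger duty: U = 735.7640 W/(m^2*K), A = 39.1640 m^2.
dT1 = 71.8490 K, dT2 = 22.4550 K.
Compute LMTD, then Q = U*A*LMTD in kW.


LMTD = 42.4692 K
Q = 735.7640 * 39.1640 * 42.4692 = 1223770.9033 W = 1223.7709 kW

1223.7709 kW


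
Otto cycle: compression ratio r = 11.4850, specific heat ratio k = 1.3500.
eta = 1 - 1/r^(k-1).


r^(k-1) = 2.3499
eta = 1 - 1/2.3499 = 0.5744 = 57.4447%

57.4447%


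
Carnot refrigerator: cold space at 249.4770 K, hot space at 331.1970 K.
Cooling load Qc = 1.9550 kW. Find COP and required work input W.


COP = 249.4770 / 81.7200 = 3.0528
W = 1.9550 / 3.0528 = 0.6404 kW

COP = 3.0528, W = 0.6404 kW


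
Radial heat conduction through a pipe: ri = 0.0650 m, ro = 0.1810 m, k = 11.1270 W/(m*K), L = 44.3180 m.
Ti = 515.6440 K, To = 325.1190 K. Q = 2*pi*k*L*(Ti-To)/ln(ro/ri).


dT = 190.5250 K
ln(ro/ri) = 1.0241
Q = 2*pi*11.1270*44.3180*190.5250 / 1.0241 = 576426.0166 W

576426.0166 W


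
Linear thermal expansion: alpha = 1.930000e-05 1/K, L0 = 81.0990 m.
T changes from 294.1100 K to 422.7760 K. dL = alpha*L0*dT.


dT = 128.6660 K
dL = 1.930000e-05 * 81.0990 * 128.6660 = 0.201389 m
L_final = 81.300389 m

dL = 0.201389 m


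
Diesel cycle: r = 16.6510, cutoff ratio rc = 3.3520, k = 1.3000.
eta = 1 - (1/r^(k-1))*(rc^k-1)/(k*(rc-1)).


r^(k-1) = 2.3250
rc^k = 4.8183
eta = 0.4629 = 46.2895%

46.2895%


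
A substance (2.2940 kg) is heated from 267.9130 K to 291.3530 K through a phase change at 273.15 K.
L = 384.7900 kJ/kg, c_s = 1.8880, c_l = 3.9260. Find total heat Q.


Q1 (sensible, solid) = 2.2940 * 1.8880 * 5.2370 = 22.6818 kJ
Q2 (latent) = 2.2940 * 384.7900 = 882.7083 kJ
Q3 (sensible, liquid) = 2.2940 * 3.9260 * 18.2030 = 163.9407 kJ
Q_total = 1069.3307 kJ

1069.3307 kJ


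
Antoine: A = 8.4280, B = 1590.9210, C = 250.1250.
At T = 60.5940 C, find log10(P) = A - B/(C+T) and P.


C+T = 310.7190
B/(C+T) = 5.1201
log10(P) = 8.4280 - 5.1201 = 3.3079
P = 10^3.3079 = 2031.7589 mmHg

2031.7589 mmHg


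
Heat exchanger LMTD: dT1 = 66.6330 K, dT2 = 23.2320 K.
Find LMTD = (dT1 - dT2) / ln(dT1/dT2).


dT1/dT2 = 2.8682
ln(dT1/dT2) = 1.0537
LMTD = 43.4010 / 1.0537 = 41.1903 K

41.1903 K


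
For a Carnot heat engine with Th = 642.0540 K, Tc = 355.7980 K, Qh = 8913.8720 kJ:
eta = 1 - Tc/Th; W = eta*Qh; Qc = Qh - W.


eta = 1 - 355.7980/642.0540 = 0.4458
W = 0.4458 * 8913.8720 = 3974.1974 kJ
Qc = 8913.8720 - 3974.1974 = 4939.6746 kJ

eta = 44.5844%, W = 3974.1974 kJ, Qc = 4939.6746 kJ


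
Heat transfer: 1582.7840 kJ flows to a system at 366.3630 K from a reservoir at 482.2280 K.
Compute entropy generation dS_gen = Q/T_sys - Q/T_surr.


dS_sys = 1582.7840/366.3630 = 4.3203 kJ/K
dS_surr = -1582.7840/482.2280 = -3.2822 kJ/K
dS_gen = 4.3203 - 3.2822 = 1.0380 kJ/K (irreversible)

dS_gen = 1.0380 kJ/K, irreversible


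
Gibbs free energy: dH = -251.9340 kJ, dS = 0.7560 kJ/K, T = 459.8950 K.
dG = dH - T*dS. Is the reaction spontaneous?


T*dS = 459.8950 * 0.7560 = 347.6806 kJ
dG = -251.9340 - 347.6806 = -599.6146 kJ (spontaneous)

dG = -599.6146 kJ, spontaneous


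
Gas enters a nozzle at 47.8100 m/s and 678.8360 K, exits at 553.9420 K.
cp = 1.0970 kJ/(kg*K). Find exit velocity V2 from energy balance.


dT = 124.8940 K
2*cp*1000*dT = 274017.4360
V1^2 = 2285.7961
V2 = sqrt(276303.2321) = 525.6455 m/s

525.6455 m/s


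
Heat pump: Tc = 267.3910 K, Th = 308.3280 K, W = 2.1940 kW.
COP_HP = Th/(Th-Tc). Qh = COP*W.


COP = 308.3280 / 40.9370 = 7.5318
Qh = 7.5318 * 2.1940 = 16.5247 kW

COP = 7.5318, Qh = 16.5247 kW


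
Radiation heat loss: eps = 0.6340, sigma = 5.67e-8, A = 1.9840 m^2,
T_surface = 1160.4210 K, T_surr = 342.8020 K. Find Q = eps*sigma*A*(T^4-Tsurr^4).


T^4 = 1.8133e+12
Tsurr^4 = 1.3809e+10
Q = 0.6340 * 5.67e-8 * 1.9840 * 1.7995e+12 = 128338.2693 W

128338.2693 W


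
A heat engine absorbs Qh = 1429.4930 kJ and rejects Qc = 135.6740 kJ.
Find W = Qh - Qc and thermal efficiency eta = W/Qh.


W = 1429.4930 - 135.6740 = 1293.8190 kJ
eta = 1293.8190 / 1429.4930 = 0.9051 = 90.5089%

W = 1293.8190 kJ, eta = 90.5089%


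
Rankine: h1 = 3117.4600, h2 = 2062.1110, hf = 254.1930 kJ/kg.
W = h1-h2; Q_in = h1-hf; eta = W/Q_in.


W = 1055.3490 kJ/kg
Q_in = 2863.2670 kJ/kg
eta = 0.3686 = 36.8582%

eta = 36.8582%


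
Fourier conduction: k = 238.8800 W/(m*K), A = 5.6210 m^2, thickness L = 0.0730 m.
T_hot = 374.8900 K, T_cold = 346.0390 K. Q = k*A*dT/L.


dT = 28.8510 K
Q = 238.8800 * 5.6210 * 28.8510 / 0.0730 = 530678.3698 W

530678.3698 W


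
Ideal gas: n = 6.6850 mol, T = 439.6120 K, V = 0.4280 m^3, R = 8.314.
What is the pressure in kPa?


P = nRT/V = 6.6850 * 8.314 * 439.6120 / 0.4280
= 24433.2349 / 0.4280 = 57086.9975 Pa = 57.0870 kPa

57.0870 kPa


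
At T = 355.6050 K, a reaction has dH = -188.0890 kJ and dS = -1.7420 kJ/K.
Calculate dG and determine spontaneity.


T*dS = 355.6050 * -1.7420 = -619.4639 kJ
dG = -188.0890 + 619.4639 = 431.3749 kJ (non-spontaneous)

dG = 431.3749 kJ, non-spontaneous


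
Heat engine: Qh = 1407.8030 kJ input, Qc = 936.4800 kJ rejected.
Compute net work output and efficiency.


W = 1407.8030 - 936.4800 = 471.3230 kJ
eta = 471.3230 / 1407.8030 = 0.3348 = 33.4793%

W = 471.3230 kJ, eta = 33.4793%


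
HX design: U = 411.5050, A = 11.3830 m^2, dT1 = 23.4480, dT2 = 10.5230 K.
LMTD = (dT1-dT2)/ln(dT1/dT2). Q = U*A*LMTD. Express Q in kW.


LMTD = 16.1316 K
Q = 411.5050 * 11.3830 * 16.1316 = 75563.0730 W = 75.5631 kW

75.5631 kW


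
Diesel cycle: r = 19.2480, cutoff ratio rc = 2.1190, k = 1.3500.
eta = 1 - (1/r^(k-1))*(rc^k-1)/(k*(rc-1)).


r^(k-1) = 2.8154
rc^k = 2.7560
eta = 0.5871 = 58.7122%

58.7122%


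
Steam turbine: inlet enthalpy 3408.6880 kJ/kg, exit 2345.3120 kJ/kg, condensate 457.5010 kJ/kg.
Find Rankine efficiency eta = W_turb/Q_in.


W = 1063.3760 kJ/kg
Q_in = 2951.1870 kJ/kg
eta = 0.3603 = 36.0321%

eta = 36.0321%


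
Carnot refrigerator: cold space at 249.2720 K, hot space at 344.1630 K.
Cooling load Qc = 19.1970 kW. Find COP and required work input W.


COP = 249.2720 / 94.8910 = 2.6269
W = 19.1970 / 2.6269 = 7.3078 kW

COP = 2.6269, W = 7.3078 kW


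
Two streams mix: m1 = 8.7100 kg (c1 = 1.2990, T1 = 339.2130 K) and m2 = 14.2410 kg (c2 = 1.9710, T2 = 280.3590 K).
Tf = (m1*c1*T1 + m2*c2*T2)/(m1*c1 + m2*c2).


num = 11707.3541
den = 39.3833
Tf = 297.2670 K

297.2670 K


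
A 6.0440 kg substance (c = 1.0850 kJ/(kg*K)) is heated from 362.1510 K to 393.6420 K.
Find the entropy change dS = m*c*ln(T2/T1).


T2/T1 = 1.0870
ln(T2/T1) = 0.0834
dS = 6.0440 * 1.0850 * 0.0834 = 0.5468 kJ/K

0.5468 kJ/K


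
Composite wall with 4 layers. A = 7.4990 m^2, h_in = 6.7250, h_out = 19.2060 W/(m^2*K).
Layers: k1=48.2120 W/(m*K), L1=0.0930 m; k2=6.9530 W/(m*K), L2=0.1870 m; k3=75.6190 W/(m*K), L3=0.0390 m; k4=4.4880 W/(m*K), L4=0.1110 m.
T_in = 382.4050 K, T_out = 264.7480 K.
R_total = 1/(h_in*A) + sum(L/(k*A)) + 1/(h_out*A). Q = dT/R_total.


R_conv_in = 1/(6.7250*7.4990) = 0.0198
R_1 = 0.0930/(48.2120*7.4990) = 0.0003
R_2 = 0.1870/(6.9530*7.4990) = 0.0036
R_3 = 0.0390/(75.6190*7.4990) = 6.8775e-05
R_4 = 0.1110/(4.4880*7.4990) = 0.0033
R_conv_out = 1/(19.2060*7.4990) = 0.0069
R_total = 0.0340 K/W
Q = 117.6570 / 0.0340 = 3462.2360 W

R_total = 0.0340 K/W, Q = 3462.2360 W


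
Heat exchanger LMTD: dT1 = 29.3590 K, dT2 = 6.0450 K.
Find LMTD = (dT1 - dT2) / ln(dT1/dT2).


dT1/dT2 = 4.8567
ln(dT1/dT2) = 1.5804
LMTD = 23.3140 / 1.5804 = 14.7523 K

14.7523 K


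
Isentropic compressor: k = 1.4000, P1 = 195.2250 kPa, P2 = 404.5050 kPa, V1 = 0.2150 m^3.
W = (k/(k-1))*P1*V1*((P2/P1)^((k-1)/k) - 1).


(k-1)/k = 0.2857
(P2/P1)^exp = 1.2314
W = 3.5000 * 195.2250 * 0.2150 * (1.2314 - 1) = 33.9932 kJ

33.9932 kJ


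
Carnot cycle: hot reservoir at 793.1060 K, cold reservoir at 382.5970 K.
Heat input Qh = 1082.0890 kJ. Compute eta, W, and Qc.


eta = 1 - 382.5970/793.1060 = 0.5176
W = 0.5176 * 1082.0890 = 560.0856 kJ
Qc = 1082.0890 - 560.0856 = 522.0034 kJ

eta = 51.7597%, W = 560.0856 kJ, Qc = 522.0034 kJ


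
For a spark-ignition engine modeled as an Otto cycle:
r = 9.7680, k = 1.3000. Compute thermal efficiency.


r^(k-1) = 1.9813
eta = 1 - 1/1.9813 = 0.4953 = 49.5271%

49.5271%


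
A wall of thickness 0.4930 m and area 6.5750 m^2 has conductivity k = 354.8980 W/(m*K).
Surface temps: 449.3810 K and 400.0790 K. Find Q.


dT = 49.3020 K
Q = 354.8980 * 6.5750 * 49.3020 / 0.4930 = 233354.9013 W

233354.9013 W


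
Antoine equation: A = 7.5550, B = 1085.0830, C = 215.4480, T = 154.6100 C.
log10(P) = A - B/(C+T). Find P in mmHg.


C+T = 370.0580
B/(C+T) = 2.9322
log10(P) = 7.5550 - 2.9322 = 4.6228
P = 10^4.6228 = 41956.8509 mmHg

41956.8509 mmHg


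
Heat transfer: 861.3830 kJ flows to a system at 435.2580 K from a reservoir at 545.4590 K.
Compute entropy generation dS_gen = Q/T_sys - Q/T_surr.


dS_sys = 861.3830/435.2580 = 1.9790 kJ/K
dS_surr = -861.3830/545.4590 = -1.5792 kJ/K
dS_gen = 1.9790 - 1.5792 = 0.3998 kJ/K (irreversible)

dS_gen = 0.3998 kJ/K, irreversible


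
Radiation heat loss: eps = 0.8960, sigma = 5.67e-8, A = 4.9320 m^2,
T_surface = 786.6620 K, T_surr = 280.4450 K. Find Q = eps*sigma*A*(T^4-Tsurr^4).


T^4 = 3.8296e+11
Tsurr^4 = 6.1857e+09
Q = 0.8960 * 5.67e-8 * 4.9320 * 3.7677e+11 = 94404.9219 W

94404.9219 W


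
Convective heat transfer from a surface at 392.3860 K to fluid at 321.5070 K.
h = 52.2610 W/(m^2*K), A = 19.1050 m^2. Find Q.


dT = 70.8790 K
Q = 52.2610 * 19.1050 * 70.8790 = 70768.8827 W

70768.8827 W


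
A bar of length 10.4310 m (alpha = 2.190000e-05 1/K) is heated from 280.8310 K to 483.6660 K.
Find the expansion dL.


dT = 202.8350 K
dL = 2.190000e-05 * 10.4310 * 202.8350 = 0.046335 m
L_final = 10.477335 m

dL = 0.046335 m


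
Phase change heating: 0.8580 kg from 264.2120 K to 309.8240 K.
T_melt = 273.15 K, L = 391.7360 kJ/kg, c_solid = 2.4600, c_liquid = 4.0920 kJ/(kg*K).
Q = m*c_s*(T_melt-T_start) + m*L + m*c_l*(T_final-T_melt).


Q1 (sensible, solid) = 0.8580 * 2.4600 * 8.9380 = 18.8653 kJ
Q2 (latent) = 0.8580 * 391.7360 = 336.1095 kJ
Q3 (sensible, liquid) = 0.8580 * 4.0920 * 36.6740 = 128.7601 kJ
Q_total = 483.7348 kJ

483.7348 kJ


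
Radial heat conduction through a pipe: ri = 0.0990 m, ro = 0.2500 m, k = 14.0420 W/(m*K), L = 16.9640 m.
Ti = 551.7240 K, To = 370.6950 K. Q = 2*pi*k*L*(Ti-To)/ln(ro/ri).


dT = 181.0290 K
ln(ro/ri) = 0.9263
Q = 2*pi*14.0420*16.9640*181.0290 / 0.9263 = 292492.2310 W

292492.2310 W


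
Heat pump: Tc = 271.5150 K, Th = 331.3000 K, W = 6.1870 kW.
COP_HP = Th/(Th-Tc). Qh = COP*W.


COP = 331.3000 / 59.7850 = 5.5415
Qh = 5.5415 * 6.1870 = 34.2854 kW

COP = 5.5415, Qh = 34.2854 kW


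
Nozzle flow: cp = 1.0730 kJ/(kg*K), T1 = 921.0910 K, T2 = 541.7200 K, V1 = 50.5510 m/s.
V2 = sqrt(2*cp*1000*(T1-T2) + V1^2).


dT = 379.3710 K
2*cp*1000*dT = 814130.1660
V1^2 = 2555.4036
V2 = sqrt(816685.5696) = 903.7066 m/s

903.7066 m/s


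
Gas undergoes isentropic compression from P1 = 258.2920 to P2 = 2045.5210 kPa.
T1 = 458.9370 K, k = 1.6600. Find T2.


(k-1)/k = 0.3976
(P2/P1)^exp = 2.2767
T2 = 458.9370 * 2.2767 = 1044.8760 K

1044.8760 K


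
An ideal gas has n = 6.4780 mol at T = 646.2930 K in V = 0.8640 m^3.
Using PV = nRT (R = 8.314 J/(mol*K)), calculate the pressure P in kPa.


P = nRT/V = 6.4780 * 8.314 * 646.2930 / 0.8640
= 34808.1079 / 0.8640 = 40287.1619 Pa = 40.2872 kPa

40.2872 kPa


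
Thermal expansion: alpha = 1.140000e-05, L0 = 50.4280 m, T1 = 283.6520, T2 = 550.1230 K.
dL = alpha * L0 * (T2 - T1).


dT = 266.4710 K
dL = 1.140000e-05 * 50.4280 * 266.4710 = 0.153189 m
L_final = 50.581189 m

dL = 0.153189 m


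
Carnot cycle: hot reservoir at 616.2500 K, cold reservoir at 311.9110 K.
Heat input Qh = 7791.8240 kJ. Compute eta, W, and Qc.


eta = 1 - 311.9110/616.2500 = 0.4939
W = 0.4939 * 7791.8240 = 3848.0421 kJ
Qc = 7791.8240 - 3848.0421 = 3943.7819 kJ

eta = 49.3856%, W = 3848.0421 kJ, Qc = 3943.7819 kJ


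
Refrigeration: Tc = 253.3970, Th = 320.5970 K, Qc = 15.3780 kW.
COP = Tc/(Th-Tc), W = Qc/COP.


COP = 253.3970 / 67.2000 = 3.7708
W = 15.3780 / 3.7708 = 4.0782 kW

COP = 3.7708, W = 4.0782 kW


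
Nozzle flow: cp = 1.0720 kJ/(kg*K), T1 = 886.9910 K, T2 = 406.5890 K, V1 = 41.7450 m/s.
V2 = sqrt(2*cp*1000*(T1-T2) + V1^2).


dT = 480.4020 K
2*cp*1000*dT = 1029981.8880
V1^2 = 1742.6450
V2 = sqrt(1031724.5330) = 1015.7384 m/s

1015.7384 m/s


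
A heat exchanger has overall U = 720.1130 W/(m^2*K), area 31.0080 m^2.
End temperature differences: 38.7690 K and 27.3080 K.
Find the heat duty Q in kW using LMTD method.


LMTD = 32.7045 K
Q = 720.1130 * 31.0080 * 32.7045 = 730267.0199 W = 730.2670 kW

730.2670 kW


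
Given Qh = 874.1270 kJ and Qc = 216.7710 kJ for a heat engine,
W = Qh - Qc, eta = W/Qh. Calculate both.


W = 874.1270 - 216.7710 = 657.3560 kJ
eta = 657.3560 / 874.1270 = 0.7520 = 75.2014%

W = 657.3560 kJ, eta = 75.2014%


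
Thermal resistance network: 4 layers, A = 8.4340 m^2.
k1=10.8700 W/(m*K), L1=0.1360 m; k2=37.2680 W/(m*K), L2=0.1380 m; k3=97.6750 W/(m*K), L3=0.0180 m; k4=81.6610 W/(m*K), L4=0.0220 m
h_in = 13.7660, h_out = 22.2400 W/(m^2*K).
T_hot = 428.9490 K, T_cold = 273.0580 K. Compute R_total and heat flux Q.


R_conv_in = 1/(13.7660*8.4340) = 0.0086
R_1 = 0.1360/(10.8700*8.4340) = 0.0015
R_2 = 0.1380/(37.2680*8.4340) = 0.0004
R_3 = 0.0180/(97.6750*8.4340) = 2.1850e-05
R_4 = 0.0220/(81.6610*8.4340) = 3.1943e-05
R_conv_out = 1/(22.2400*8.4340) = 0.0053
R_total = 0.0159 K/W
Q = 155.8910 / 0.0159 = 9791.7405 W

R_total = 0.0159 K/W, Q = 9791.7405 W


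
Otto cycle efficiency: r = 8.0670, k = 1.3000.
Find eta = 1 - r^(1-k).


r^(k-1) = 1.8707
eta = 1 - 1/1.8707 = 0.4655 = 46.5452%

46.5452%


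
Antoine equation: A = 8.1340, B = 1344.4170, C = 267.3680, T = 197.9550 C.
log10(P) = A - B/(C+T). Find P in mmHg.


C+T = 465.3230
B/(C+T) = 2.8892
log10(P) = 8.1340 - 2.8892 = 5.2448
P = 10^5.2448 = 175706.3918 mmHg

175706.3918 mmHg


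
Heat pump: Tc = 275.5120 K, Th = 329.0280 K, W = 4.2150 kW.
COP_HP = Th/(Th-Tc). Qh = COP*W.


COP = 329.0280 / 53.5160 = 6.1482
Qh = 6.1482 * 4.2150 = 25.9147 kW

COP = 6.1482, Qh = 25.9147 kW


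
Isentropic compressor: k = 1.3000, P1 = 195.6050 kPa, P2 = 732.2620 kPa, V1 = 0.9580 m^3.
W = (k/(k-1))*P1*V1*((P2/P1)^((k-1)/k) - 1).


(k-1)/k = 0.2308
(P2/P1)^exp = 1.3561
W = 4.3333 * 195.6050 * 0.9580 * (1.3561 - 1) = 289.1740 kJ

289.1740 kJ


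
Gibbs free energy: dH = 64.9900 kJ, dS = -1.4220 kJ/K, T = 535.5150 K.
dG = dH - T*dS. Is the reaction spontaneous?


T*dS = 535.5150 * -1.4220 = -761.5023 kJ
dG = 64.9900 + 761.5023 = 826.4923 kJ (non-spontaneous)

dG = 826.4923 kJ, non-spontaneous


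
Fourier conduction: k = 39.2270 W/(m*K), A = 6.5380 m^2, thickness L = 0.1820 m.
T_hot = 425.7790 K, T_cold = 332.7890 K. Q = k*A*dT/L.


dT = 92.9900 K
Q = 39.2270 * 6.5380 * 92.9900 / 0.1820 = 131037.2805 W

131037.2805 W


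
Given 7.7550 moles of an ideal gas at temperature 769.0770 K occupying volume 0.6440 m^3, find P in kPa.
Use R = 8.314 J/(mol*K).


P = nRT/V = 7.7550 * 8.314 * 769.0770 / 0.6440
= 49586.2934 / 0.6440 = 76997.3500 Pa = 76.9974 kPa

76.9974 kPa


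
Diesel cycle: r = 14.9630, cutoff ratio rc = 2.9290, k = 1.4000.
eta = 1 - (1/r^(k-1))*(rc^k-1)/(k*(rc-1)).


r^(k-1) = 2.9513
rc^k = 4.5020
eta = 0.5606 = 56.0610%

56.0610%


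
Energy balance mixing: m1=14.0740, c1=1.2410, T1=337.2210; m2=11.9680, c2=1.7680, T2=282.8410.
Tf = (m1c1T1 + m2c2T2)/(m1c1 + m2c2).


num = 11874.5987
den = 38.6253
Tf = 307.4309 K

307.4309 K


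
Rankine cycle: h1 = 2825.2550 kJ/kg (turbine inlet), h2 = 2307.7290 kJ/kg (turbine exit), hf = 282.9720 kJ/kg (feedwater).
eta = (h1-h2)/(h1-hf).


W = 517.5260 kJ/kg
Q_in = 2542.2830 kJ/kg
eta = 0.2036 = 20.3567%

eta = 20.3567%


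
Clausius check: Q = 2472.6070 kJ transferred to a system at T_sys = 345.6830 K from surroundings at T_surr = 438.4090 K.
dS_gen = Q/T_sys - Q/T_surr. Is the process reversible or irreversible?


dS_sys = 2472.6070/345.6830 = 7.1528 kJ/K
dS_surr = -2472.6070/438.4090 = -5.6400 kJ/K
dS_gen = 7.1528 - 5.6400 = 1.5129 kJ/K (irreversible)

dS_gen = 1.5129 kJ/K, irreversible


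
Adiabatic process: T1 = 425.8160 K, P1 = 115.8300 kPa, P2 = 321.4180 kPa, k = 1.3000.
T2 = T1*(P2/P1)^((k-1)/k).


(k-1)/k = 0.2308
(P2/P1)^exp = 1.2656
T2 = 425.8160 * 1.2656 = 538.9026 K

538.9026 K


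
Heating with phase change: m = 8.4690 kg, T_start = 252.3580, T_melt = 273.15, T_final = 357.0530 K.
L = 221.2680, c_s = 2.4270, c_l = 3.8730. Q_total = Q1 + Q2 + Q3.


Q1 (sensible, solid) = 8.4690 * 2.4270 * 20.7920 = 427.3642 kJ
Q2 (latent) = 8.4690 * 221.2680 = 1873.9187 kJ
Q3 (sensible, liquid) = 8.4690 * 3.8730 * 83.9030 = 2752.0551 kJ
Q_total = 5053.3380 kJ

5053.3380 kJ


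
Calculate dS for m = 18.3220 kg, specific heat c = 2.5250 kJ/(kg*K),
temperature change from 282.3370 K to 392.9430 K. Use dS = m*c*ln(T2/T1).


T2/T1 = 1.3918
ln(T2/T1) = 0.3306
dS = 18.3220 * 2.5250 * 0.3306 = 15.2929 kJ/K

15.2929 kJ/K


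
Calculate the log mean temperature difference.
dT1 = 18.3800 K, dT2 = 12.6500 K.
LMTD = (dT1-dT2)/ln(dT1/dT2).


dT1/dT2 = 1.4530
ln(dT1/dT2) = 0.3736
LMTD = 5.7300 / 0.3736 = 15.3370 K

15.3370 K


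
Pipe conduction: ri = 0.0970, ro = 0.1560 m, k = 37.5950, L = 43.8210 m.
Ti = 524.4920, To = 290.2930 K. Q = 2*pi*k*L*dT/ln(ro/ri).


dT = 234.1990 K
ln(ro/ri) = 0.4751
Q = 2*pi*37.5950*43.8210*234.1990 / 0.4751 = 5102124.9254 W

5102124.9254 W


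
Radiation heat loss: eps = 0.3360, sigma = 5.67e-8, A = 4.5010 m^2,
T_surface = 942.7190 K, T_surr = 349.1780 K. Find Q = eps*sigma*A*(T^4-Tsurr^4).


T^4 = 7.8982e+11
Tsurr^4 = 1.4866e+10
Q = 0.3360 * 5.67e-8 * 4.5010 * 7.7496e+11 = 66452.0422 W

66452.0422 W


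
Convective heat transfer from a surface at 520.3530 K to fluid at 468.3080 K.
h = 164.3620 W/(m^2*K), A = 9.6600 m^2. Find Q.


dT = 52.0450 K
Q = 164.3620 * 9.6600 * 52.0450 = 82633.7680 W

82633.7680 W


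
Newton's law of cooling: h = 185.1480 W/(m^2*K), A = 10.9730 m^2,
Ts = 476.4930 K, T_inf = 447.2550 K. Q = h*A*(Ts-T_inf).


dT = 29.2380 K
Q = 185.1480 * 10.9730 * 29.2380 = 59400.7688 W

59400.7688 W


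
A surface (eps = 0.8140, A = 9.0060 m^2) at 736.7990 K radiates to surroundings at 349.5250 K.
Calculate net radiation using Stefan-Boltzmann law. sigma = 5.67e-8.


T^4 = 2.9471e+11
Tsurr^4 = 1.4925e+10
Q = 0.8140 * 5.67e-8 * 9.0060 * 2.7979e+11 = 116296.1161 W

116296.1161 W


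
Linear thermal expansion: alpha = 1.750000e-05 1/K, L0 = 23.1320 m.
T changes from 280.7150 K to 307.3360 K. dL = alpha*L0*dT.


dT = 26.6210 K
dL = 1.750000e-05 * 23.1320 * 26.6210 = 0.010776 m
L_final = 23.142776 m

dL = 0.010776 m


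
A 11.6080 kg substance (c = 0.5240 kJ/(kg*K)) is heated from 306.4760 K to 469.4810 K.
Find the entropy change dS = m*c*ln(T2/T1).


T2/T1 = 1.5319
ln(T2/T1) = 0.4265
dS = 11.6080 * 0.5240 * 0.4265 = 2.5942 kJ/K

2.5942 kJ/K


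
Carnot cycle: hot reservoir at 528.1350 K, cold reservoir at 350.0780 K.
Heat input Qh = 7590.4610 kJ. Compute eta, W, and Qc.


eta = 1 - 350.0780/528.1350 = 0.3371
W = 0.3371 * 7590.4610 = 2559.0705 kJ
Qc = 7590.4610 - 2559.0705 = 5031.3905 kJ

eta = 33.7143%, W = 2559.0705 kJ, Qc = 5031.3905 kJ


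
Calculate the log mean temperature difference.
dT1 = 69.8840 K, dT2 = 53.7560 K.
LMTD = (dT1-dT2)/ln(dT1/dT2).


dT1/dT2 = 1.3000
ln(dT1/dT2) = 0.2624
LMTD = 16.1280 / 0.2624 = 61.4678 K

61.4678 K


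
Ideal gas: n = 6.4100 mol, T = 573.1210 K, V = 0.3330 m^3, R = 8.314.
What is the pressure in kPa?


P = nRT/V = 6.4100 * 8.314 * 573.1210 / 0.3330
= 30543.1884 / 0.3330 = 91721.2866 Pa = 91.7213 kPa

91.7213 kPa


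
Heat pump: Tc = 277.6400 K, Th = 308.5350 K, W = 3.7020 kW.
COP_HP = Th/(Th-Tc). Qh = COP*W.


COP = 308.5350 / 30.8950 = 9.9866
Qh = 9.9866 * 3.7020 = 36.9703 kW

COP = 9.9866, Qh = 36.9703 kW


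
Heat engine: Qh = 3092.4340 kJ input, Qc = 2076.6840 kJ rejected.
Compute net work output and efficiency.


W = 3092.4340 - 2076.6840 = 1015.7500 kJ
eta = 1015.7500 / 3092.4340 = 0.3285 = 32.8463%

W = 1015.7500 kJ, eta = 32.8463%


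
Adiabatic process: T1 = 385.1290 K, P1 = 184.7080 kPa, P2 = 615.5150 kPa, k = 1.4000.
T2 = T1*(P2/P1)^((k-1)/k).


(k-1)/k = 0.2857
(P2/P1)^exp = 1.4105
T2 = 385.1290 * 1.4105 = 543.2056 K

543.2056 K


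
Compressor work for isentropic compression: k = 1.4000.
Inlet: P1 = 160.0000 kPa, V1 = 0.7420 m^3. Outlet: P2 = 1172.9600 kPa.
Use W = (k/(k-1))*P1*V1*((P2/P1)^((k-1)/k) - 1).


(k-1)/k = 0.2857
(P2/P1)^exp = 1.7668
W = 3.5000 * 160.0000 * 0.7420 * (1.7668 - 1) = 318.6243 kJ

318.6243 kJ


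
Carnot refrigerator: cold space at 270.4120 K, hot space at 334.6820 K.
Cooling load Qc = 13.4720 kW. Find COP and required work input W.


COP = 270.4120 / 64.2700 = 4.2074
W = 13.4720 / 4.2074 = 3.2019 kW

COP = 4.2074, W = 3.2019 kW


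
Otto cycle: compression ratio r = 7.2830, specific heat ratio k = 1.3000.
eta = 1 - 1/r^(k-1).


r^(k-1) = 1.8142
eta = 1 - 1/1.8142 = 0.4488 = 44.8803%

44.8803%


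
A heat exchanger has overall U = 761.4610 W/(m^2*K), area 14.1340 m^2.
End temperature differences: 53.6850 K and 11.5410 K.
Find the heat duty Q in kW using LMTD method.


LMTD = 27.4156 K
Q = 761.4610 * 14.1340 * 27.4156 = 295059.9726 W = 295.0600 kW

295.0600 kW


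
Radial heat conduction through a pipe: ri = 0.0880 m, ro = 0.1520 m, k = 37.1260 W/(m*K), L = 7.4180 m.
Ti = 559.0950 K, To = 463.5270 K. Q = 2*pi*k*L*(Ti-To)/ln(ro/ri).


dT = 95.5680 K
ln(ro/ri) = 0.5465
Q = 2*pi*37.1260*7.4180*95.5680 / 0.5465 = 302574.5928 W

302574.5928 W


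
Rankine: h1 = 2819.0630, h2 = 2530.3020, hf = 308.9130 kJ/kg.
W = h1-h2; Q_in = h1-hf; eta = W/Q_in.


W = 288.7610 kJ/kg
Q_in = 2510.1500 kJ/kg
eta = 0.1150 = 11.5037%

eta = 11.5037%


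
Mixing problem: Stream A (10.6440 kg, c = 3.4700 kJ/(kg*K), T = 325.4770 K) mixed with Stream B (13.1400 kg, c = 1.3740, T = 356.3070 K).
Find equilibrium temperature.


num = 18454.2837
den = 54.9890
Tf = 335.5993 K

335.5993 K


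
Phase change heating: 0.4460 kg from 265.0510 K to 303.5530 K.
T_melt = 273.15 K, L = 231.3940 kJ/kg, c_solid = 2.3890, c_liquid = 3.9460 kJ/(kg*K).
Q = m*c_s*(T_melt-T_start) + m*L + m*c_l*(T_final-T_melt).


Q1 (sensible, solid) = 0.4460 * 2.3890 * 8.0990 = 8.6294 kJ
Q2 (latent) = 0.4460 * 231.3940 = 103.2017 kJ
Q3 (sensible, liquid) = 0.4460 * 3.9460 * 30.4030 = 53.5067 kJ
Q_total = 165.3379 kJ

165.3379 kJ
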